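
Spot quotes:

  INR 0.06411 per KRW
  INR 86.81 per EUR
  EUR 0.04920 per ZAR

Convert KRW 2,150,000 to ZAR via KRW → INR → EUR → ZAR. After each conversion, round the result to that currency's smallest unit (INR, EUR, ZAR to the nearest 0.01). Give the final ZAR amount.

KRW 2,150,000 × 0.06411 = INR 137,836.50
INR 137,836.50 ÷ 86.81 = EUR 1,587.80
EUR 1,587.80 ÷ 0.04920 = ZAR 32,272.36

ZAR 32,272.36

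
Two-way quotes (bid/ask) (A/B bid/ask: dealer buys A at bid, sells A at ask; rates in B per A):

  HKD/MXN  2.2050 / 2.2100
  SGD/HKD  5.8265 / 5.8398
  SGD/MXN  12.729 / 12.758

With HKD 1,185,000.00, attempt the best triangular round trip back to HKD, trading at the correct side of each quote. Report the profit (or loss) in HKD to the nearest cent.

Net profit: HKD 8,306.75

Best loop HKD → MXN → SGD → HKD:
HKD 1,185,000.00 × 2.2050 (sell HKD at bid) = MXN 2,612,925.00
MXN 2,612,925.00 ÷ 12.758 (buy SGD at ask) = SGD 204,806.79
SGD 204,806.79 × 5.8265 (sell SGD at bid) = HKD 1,193,306.75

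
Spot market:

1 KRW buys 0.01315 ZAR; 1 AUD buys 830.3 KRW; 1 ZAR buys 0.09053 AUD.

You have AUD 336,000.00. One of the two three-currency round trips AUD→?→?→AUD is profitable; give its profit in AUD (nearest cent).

Profitable loop is AUD → ZAR → KRW → AUD:
AUD 336,000.00 ÷ 0.09053 = ZAR 3,711,476.86
ZAR 3,711,476.86 ÷ 0.01315 = KRW 282,241,586
KRW 282,241,586 ÷ 830.3 = AUD 339,927.24
Profit = AUD 339,927.24 − AUD 336,000.00

Profit: AUD 3,927.24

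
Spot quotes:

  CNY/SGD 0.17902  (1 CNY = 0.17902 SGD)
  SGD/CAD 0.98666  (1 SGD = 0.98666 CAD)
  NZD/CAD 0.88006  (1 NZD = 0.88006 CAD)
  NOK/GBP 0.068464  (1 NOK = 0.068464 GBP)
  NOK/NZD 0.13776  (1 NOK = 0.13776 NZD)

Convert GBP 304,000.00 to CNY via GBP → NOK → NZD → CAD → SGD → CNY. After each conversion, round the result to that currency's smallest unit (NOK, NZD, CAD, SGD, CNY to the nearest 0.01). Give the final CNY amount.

CNY 3,047,738.19

GBP 304,000.00 ÷ 0.068464 = NOK 4,440,289.79
NOK 4,440,289.79 × 0.13776 = NZD 611,694.32
NZD 611,694.32 × 0.88006 = CAD 538,327.70
CAD 538,327.70 ÷ 0.98666 = SGD 545,606.09
SGD 545,606.09 ÷ 0.17902 = CNY 3,047,738.19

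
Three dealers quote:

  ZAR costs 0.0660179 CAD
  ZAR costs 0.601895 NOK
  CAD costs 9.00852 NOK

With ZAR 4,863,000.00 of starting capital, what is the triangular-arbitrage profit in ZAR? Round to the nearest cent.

Profit: ZAR 58,640.10

Profitable loop is ZAR → NOK → CAD → ZAR:
ZAR 4,863,000.00 × 0.601895 = NOK 2,927,015.38
NOK 2,927,015.38 ÷ 9.00852 = CAD 324,916.34
CAD 324,916.34 ÷ 0.0660179 = ZAR 4,921,640.10
Profit = ZAR 4,921,640.10 − ZAR 4,863,000.00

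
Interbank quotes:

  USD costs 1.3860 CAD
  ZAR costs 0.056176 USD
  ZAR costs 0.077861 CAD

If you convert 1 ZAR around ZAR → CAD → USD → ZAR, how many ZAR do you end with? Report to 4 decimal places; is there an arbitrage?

Around ZAR → CAD → USD → ZAR: 1 × 0.077861 ÷ 1.3860 ÷ 0.056176 = 1.000014
Product ≈ 1 (deviation 0.001%, within rounding noise).

1.0000 (no arbitrage)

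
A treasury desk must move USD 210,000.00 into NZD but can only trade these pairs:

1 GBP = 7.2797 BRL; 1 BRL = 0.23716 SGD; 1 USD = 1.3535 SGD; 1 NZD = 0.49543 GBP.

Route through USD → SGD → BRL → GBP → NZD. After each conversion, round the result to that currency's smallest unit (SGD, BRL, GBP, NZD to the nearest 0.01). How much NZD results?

USD 210,000.00 × 1.3535 = SGD 284,235.00
SGD 284,235.00 ÷ 0.23716 = BRL 1,198,494.69
BRL 1,198,494.69 ÷ 7.2797 = GBP 164,635.18
GBP 164,635.18 ÷ 0.49543 = NZD 332,307.65

NZD 332,307.65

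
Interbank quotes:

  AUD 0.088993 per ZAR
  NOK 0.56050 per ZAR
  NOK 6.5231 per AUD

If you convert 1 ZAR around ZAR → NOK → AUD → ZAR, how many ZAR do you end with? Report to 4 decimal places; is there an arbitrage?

Around ZAR → NOK → AUD → ZAR: 1 × 0.56050 ÷ 6.5231 ÷ 0.088993 = 0.965530
Product < 1; profitable direction is ZAR → AUD → NOK → ZAR.

0.9655 (arbitrage exists)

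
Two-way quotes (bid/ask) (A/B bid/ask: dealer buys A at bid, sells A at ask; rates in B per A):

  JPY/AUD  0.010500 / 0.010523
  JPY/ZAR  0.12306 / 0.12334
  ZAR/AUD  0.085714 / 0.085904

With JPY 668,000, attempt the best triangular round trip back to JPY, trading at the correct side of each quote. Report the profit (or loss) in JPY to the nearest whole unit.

Net profit: JPY 1,585

Best loop JPY → ZAR → AUD → JPY:
JPY 668,000 × 0.12306 (sell JPY at bid) = ZAR 82,204.08
ZAR 82,204.08 × 0.085714 (sell ZAR at bid) = AUD 7,046.04
AUD 7,046.04 ÷ 0.010523 (buy JPY at ask) = JPY 669,585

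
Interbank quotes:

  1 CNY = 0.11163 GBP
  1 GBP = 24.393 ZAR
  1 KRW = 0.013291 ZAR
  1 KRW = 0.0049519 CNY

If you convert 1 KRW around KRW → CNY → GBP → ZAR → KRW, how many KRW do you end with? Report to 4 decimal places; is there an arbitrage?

Around KRW → CNY → GBP → ZAR → KRW: 1 × 0.0049519 × 0.11163 × 24.393 ÷ 0.013291 = 1.014519
Product > 1; profitable direction is KRW → CNY → GBP → ZAR → KRW.

1.0145 (arbitrage exists)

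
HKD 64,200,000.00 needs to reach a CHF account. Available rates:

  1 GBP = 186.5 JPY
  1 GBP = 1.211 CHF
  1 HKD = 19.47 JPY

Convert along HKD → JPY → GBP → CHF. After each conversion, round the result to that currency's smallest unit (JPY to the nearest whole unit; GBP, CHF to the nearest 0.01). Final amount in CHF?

CHF 8,116,453.16

HKD 64,200,000.00 × 19.47 = JPY 1,249,974,000
JPY 1,249,974,000 ÷ 186.5 = GBP 6,702,273.46
GBP 6,702,273.46 × 1.211 = CHF 8,116,453.16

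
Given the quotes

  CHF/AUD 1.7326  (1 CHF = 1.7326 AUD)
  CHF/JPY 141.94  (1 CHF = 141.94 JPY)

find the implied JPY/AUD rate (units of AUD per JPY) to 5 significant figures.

JPY/AUD = 0.012207

1 JPY ÷ 141.94 = 0.00704523 CHF
0.00704523 CHF × 1.7326 = 0.0122066 AUD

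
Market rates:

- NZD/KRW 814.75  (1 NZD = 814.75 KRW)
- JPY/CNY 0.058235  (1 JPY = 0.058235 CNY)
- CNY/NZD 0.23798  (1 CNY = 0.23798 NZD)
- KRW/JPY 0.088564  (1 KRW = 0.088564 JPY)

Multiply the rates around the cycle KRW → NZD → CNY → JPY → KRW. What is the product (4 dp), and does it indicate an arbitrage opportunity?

Around KRW → NZD → CNY → JPY → KRW: 1 ÷ 814.75 ÷ 0.23798 ÷ 0.058235 ÷ 0.088564 = 0.999986
Product ≈ 1 (deviation 0.001%, within rounding noise).

1.0000 (no arbitrage)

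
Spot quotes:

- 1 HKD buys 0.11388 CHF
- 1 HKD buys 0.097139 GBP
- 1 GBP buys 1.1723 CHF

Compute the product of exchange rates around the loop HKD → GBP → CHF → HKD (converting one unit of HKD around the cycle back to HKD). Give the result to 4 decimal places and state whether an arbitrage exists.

1.0000 (no arbitrage)

Around HKD → GBP → CHF → HKD: 1 × 0.097139 × 1.1723 ÷ 0.11388 = 0.999965
Product ≈ 1 (deviation 0.003%, within rounding noise).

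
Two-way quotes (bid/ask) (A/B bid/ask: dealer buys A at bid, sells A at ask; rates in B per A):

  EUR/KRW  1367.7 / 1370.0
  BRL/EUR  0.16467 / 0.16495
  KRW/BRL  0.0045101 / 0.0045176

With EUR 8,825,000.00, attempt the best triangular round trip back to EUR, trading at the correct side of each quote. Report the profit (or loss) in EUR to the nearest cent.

Net profit: EUR 139,090.20

Best loop EUR → KRW → BRL → EUR:
EUR 8,825,000.00 × 1367.7 (sell EUR at bid) = KRW 12,069,952,500
KRW 12,069,952,500 × 0.0045101 (sell KRW at bid) = BRL 54,436,692.77
BRL 54,436,692.77 × 0.16467 (sell BRL at bid) = EUR 8,964,090.20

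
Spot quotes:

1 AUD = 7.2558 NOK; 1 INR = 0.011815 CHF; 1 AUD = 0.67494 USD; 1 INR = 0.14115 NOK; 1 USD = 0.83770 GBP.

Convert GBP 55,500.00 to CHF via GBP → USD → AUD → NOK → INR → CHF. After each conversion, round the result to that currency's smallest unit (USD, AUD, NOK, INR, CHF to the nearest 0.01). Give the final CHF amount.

GBP 55,500.00 ÷ 0.83770 = USD 66,252.84
USD 66,252.84 ÷ 0.67494 = AUD 98,161.08
AUD 98,161.08 × 7.2558 = NOK 712,237.16
NOK 712,237.16 ÷ 0.14115 = INR 5,045,959.33
INR 5,045,959.33 × 0.011815 = CHF 59,618.01

CHF 59,618.01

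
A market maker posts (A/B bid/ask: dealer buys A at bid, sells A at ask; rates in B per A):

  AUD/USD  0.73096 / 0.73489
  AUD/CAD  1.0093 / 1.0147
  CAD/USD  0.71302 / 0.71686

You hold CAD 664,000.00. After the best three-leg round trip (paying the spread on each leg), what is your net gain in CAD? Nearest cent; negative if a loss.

Best loop CAD → AUD → USD → CAD:
CAD 664,000.00 ÷ 1.0147 (buy AUD at ask) = AUD 654,380.61
AUD 654,380.61 × 0.73096 (sell AUD at bid) = USD 478,326.05
USD 478,326.05 ÷ 0.71686 (buy CAD at ask) = CAD 667,251.69

Net profit: CAD 3,251.69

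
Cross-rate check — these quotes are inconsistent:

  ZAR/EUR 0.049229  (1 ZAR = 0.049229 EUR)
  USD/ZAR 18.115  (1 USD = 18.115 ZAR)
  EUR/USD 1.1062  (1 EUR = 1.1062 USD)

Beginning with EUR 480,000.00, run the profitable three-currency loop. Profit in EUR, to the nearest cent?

Profitable loop is EUR → ZAR → USD → EUR:
EUR 480,000.00 ÷ 0.049229 = ZAR 9,750,350.40
ZAR 9,750,350.40 ÷ 18.115 = USD 538,247.33
USD 538,247.33 ÷ 1.1062 = EUR 486,573.25
Profit = EUR 486,573.25 − EUR 480,000.00

Profit: EUR 6,573.25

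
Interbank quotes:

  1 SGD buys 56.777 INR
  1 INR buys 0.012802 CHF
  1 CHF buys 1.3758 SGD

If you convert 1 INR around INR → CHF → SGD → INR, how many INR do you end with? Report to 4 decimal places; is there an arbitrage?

Around INR → CHF → SGD → INR: 1 × 0.012802 × 1.3758 × 56.777 = 1.000013
Product ≈ 1 (deviation 0.001%, within rounding noise).

1.0000 (no arbitrage)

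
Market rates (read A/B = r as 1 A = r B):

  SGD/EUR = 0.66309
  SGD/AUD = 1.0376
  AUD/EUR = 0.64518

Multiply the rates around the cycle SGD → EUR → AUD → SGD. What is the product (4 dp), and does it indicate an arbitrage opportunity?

0.9905 (arbitrage exists)

Around SGD → EUR → AUD → SGD: 1 × 0.66309 ÷ 0.64518 ÷ 1.0376 = 0.990516
Product < 1; profitable direction is SGD → AUD → EUR → SGD.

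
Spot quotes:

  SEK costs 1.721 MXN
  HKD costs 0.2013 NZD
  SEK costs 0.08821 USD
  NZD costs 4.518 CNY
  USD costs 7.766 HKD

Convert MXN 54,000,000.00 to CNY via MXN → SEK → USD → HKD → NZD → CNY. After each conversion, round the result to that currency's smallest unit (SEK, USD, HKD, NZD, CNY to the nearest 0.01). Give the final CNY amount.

CNY 19,548,709.79

MXN 54,000,000.00 ÷ 1.721 = SEK 31,377,106.33
SEK 31,377,106.33 × 0.08821 = USD 2,767,774.55
USD 2,767,774.55 × 7.766 = HKD 21,494,537.16
HKD 21,494,537.16 × 0.2013 = NZD 4,326,850.33
NZD 4,326,850.33 × 4.518 = CNY 19,548,709.79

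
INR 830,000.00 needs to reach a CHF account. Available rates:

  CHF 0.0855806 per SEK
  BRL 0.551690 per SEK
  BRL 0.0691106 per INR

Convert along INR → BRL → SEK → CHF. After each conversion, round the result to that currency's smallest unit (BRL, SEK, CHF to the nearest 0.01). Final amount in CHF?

CHF 8,898.22

INR 830,000.00 × 0.0691106 = BRL 57,361.80
BRL 57,361.80 ÷ 0.551690 = SEK 103,974.70
SEK 103,974.70 × 0.0855806 = CHF 8,898.22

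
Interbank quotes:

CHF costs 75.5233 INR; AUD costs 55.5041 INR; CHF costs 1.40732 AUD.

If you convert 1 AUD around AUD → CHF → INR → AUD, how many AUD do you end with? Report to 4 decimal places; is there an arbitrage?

Around AUD → CHF → INR → AUD: 1 ÷ 1.40732 × 75.5233 ÷ 55.5041 = 0.966859
Product < 1; profitable direction is AUD → INR → CHF → AUD.

0.9669 (arbitrage exists)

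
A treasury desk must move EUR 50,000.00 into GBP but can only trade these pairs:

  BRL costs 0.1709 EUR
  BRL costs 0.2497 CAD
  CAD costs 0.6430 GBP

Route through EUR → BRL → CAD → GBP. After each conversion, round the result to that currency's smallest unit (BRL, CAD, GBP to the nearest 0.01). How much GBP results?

GBP 46,973.99

EUR 50,000.00 ÷ 0.1709 = BRL 292,568.75
BRL 292,568.75 × 0.2497 = CAD 73,054.42
CAD 73,054.42 × 0.6430 = GBP 46,973.99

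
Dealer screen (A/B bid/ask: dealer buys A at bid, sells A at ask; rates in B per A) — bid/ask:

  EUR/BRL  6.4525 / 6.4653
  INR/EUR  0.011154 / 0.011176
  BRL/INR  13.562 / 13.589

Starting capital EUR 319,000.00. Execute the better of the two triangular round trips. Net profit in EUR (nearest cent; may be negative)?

Best loop EUR → INR → BRL → EUR:
EUR 319,000.00 ÷ 0.011176 (buy INR at ask) = INR 28,543,307.09
INR 28,543,307.09 ÷ 13.589 (buy BRL at ask) = BRL 2,100,471.49
BRL 2,100,471.49 ÷ 6.4653 (buy EUR at ask) = EUR 324,883.84

Net profit: EUR 5,883.84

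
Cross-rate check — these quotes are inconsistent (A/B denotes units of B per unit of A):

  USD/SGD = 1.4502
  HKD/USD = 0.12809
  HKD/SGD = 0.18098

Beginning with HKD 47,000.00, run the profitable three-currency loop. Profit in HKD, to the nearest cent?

Profit: HKD 1,240.34

Profitable loop is HKD → USD → SGD → HKD:
HKD 47,000.00 × 0.12809 = USD 6,020.23
USD 6,020.23 × 1.4502 = SGD 8,730.54
SGD 8,730.54 ÷ 0.18098 = HKD 48,240.34
Profit = HKD 48,240.34 − HKD 47,000.00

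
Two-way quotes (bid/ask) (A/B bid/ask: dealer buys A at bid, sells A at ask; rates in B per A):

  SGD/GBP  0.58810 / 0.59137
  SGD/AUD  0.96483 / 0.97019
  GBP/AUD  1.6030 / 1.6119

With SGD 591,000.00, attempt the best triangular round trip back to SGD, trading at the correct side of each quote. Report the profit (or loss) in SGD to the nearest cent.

Net profit: SGD 7,192.41

Best loop SGD → AUD → GBP → SGD:
SGD 591,000.00 × 0.96483 (sell SGD at bid) = AUD 570,214.53
AUD 570,214.53 ÷ 1.6119 (buy GBP at ask) = GBP 353,753.04
GBP 353,753.04 ÷ 0.59137 (buy SGD at ask) = SGD 598,192.41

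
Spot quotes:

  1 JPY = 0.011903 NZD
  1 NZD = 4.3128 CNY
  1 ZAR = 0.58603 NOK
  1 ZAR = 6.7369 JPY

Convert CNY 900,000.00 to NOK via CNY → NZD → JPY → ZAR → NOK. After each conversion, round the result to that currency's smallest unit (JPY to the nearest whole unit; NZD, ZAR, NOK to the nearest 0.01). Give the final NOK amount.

NOK 1,525,058.50

CNY 900,000.00 ÷ 4.3128 = NZD 208,681.14
NZD 208,681.14 ÷ 0.011903 = JPY 17,531,810
JPY 17,531,810 ÷ 6.7369 = ZAR 2,602,355.68
ZAR 2,602,355.68 × 0.58603 = NOK 1,525,058.50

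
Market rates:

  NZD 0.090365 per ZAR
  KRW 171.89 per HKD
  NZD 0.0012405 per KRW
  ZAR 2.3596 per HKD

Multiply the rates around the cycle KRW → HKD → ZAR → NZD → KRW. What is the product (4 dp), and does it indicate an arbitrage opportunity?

1.0000 (no arbitrage)

Around KRW → HKD → ZAR → NZD → KRW: 1 ÷ 171.89 × 2.3596 × 0.090365 ÷ 0.0012405 = 0.999980
Product ≈ 1 (deviation 0.002%, within rounding noise).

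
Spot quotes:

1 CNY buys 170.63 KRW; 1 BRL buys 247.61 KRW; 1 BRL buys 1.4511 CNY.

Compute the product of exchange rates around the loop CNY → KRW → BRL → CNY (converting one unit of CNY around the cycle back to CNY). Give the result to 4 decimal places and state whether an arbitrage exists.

Around CNY → KRW → BRL → CNY: 1 × 170.63 ÷ 247.61 × 1.4511 = 0.999964
Product ≈ 1 (deviation 0.004%, within rounding noise).

1.0000 (no arbitrage)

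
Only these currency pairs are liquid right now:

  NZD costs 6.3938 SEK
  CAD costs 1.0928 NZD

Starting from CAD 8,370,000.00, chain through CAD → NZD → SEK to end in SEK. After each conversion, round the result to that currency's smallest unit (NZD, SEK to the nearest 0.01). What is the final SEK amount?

SEK 58,482,400.64

CAD 8,370,000.00 × 1.0928 = NZD 9,146,736.00
NZD 9,146,736.00 × 6.3938 = SEK 58,482,400.64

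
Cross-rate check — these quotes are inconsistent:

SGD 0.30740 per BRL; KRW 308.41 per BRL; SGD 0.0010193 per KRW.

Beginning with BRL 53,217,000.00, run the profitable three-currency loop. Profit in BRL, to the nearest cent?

Profit: BRL 1,205,313.63

Profitable loop is BRL → KRW → SGD → BRL:
BRL 53,217,000.00 × 308.41 = KRW 16,412,654,970
KRW 16,412,654,970 × 0.0010193 = SGD 16,729,419.21
SGD 16,729,419.21 ÷ 0.30740 = BRL 54,422,313.63
Profit = BRL 54,422,313.63 − BRL 53,217,000.00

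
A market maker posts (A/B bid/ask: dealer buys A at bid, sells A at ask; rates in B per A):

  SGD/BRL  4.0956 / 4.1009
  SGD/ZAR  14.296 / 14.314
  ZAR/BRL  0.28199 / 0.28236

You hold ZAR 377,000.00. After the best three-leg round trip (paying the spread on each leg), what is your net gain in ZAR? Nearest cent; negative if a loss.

Net profit: ZAR 5,027.56

Best loop ZAR → SGD → BRL → ZAR:
ZAR 377,000.00 ÷ 14.314 (buy SGD at ask) = SGD 26,337.85
SGD 26,337.85 × 4.0956 (sell SGD at bid) = BRL 107,869.30
BRL 107,869.30 ÷ 0.28236 (buy ZAR at ask) = ZAR 382,027.56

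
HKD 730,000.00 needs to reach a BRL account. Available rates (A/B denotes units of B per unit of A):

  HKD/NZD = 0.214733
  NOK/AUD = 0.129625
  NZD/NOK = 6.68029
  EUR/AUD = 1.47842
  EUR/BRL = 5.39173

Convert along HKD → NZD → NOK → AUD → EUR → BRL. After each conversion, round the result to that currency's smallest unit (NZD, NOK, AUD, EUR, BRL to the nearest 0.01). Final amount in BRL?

BRL 495,035.17

HKD 730,000.00 × 0.214733 = NZD 156,755.09
NZD 156,755.09 × 6.68029 = NOK 1,047,169.46
NOK 1,047,169.46 × 0.129625 = AUD 135,739.34
AUD 135,739.34 ÷ 1.47842 = EUR 91,813.79
EUR 91,813.79 × 5.39173 = BRL 495,035.17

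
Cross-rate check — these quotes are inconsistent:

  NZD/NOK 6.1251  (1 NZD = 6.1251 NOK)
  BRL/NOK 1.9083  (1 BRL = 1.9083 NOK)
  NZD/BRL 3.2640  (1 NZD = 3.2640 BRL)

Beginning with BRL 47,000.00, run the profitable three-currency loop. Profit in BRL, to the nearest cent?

Profitable loop is BRL → NOK → NZD → BRL:
BRL 47,000.00 × 1.9083 = NOK 89,690.10
NOK 89,690.10 ÷ 6.1251 = NZD 14,643.04
NZD 14,643.04 × 3.2640 = BRL 47,794.89
Profit = BRL 47,794.89 − BRL 47,000.00

Profit: BRL 794.89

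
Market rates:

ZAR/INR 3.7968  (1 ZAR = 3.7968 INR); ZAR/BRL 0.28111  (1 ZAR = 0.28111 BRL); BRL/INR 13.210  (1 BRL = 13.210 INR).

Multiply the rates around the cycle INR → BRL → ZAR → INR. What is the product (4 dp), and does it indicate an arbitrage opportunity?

Around INR → BRL → ZAR → INR: 1 ÷ 13.210 ÷ 0.28111 × 3.7968 = 1.022442
Product > 1; profitable direction is INR → BRL → ZAR → INR.

1.0224 (arbitrage exists)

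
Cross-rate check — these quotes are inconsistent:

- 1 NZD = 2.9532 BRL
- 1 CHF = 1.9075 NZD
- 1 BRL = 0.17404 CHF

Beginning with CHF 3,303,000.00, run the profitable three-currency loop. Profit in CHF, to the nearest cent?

Profit: CHF 66,008.39

Profitable loop is CHF → BRL → NZD → CHF:
CHF 3,303,000.00 ÷ 0.17404 = BRL 18,978,395.77
BRL 18,978,395.77 ÷ 2.9532 = NZD 6,426,383.51
NZD 6,426,383.51 ÷ 1.9075 = CHF 3,369,008.39
Profit = CHF 3,369,008.39 − CHF 3,303,000.00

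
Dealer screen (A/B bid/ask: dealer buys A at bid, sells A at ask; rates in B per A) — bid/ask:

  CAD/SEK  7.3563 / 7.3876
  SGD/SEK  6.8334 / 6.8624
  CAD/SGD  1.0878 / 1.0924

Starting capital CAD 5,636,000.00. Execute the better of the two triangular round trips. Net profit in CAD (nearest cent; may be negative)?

Best loop CAD → SGD → SEK → CAD:
CAD 5,636,000.00 × 1.0878 (sell CAD at bid) = SGD 6,130,840.80
SGD 6,130,840.80 × 6.8334 (sell SGD at bid) = SEK 41,894,487.52
SEK 41,894,487.52 ÷ 7.3876 (buy CAD at ask) = CAD 5,670,919.86

Net profit: CAD 34,919.86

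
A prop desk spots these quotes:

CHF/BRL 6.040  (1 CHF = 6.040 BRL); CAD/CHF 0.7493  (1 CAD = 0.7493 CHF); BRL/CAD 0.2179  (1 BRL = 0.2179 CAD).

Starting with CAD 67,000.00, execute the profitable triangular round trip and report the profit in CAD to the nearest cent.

Profitable loop is CAD → BRL → CHF → CAD:
CAD 67,000.00 ÷ 0.2179 = BRL 307,480.50
BRL 307,480.50 ÷ 6.040 = CHF 50,907.37
CHF 50,907.37 ÷ 0.7493 = CAD 67,939.90
Profit = CAD 67,939.90 − CAD 67,000.00

Profit: CAD 939.90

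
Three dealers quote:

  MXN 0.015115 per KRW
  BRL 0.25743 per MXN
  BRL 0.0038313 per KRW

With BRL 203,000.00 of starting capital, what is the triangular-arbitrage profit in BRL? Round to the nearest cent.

Profitable loop is BRL → KRW → MXN → BRL:
BRL 203,000.00 ÷ 0.0038313 = KRW 52,984,627
KRW 52,984,627 × 0.015115 = MXN 800,862.63
MXN 800,862.63 × 0.25743 = BRL 206,166.07
Profit = BRL 206,166.07 − BRL 203,000.00

Profit: BRL 3,166.07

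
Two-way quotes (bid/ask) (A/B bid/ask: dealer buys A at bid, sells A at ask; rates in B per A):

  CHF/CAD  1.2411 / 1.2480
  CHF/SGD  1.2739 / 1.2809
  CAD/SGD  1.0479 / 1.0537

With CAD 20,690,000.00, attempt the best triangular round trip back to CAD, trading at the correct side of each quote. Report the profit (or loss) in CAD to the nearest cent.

Best loop CAD → SGD → CHF → CAD:
CAD 20,690,000.00 × 1.0479 (sell CAD at bid) = SGD 21,681,051.00
SGD 21,681,051.00 ÷ 1.2809 (buy CHF at ask) = CHF 16,926,419.70
CHF 16,926,419.70 × 1.2411 (sell CHF at bid) = CAD 21,007,379.50

Net profit: CAD 317,379.50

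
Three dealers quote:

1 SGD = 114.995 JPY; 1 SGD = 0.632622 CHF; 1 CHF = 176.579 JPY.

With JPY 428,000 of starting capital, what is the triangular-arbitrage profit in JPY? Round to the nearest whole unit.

Profitable loop is JPY → CHF → SGD → JPY:
JPY 428,000 ÷ 176.579 = CHF 2,423.84
CHF 2,423.84 ÷ 0.632622 = SGD 3,831.43
SGD 3,831.43 × 114.995 = JPY 440,595
Profit = JPY 440,595 − JPY 428,000

Profit: JPY 12,595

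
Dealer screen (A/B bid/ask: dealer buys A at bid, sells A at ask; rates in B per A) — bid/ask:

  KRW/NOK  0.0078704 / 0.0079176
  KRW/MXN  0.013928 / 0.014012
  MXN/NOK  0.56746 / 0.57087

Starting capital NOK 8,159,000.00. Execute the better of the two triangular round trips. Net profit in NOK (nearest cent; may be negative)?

Net result: NOK -14,444.49 (no profitable arbitrage after spreads)

Best loop NOK → KRW → MXN → NOK:
NOK 8,159,000.00 ÷ 0.0079176 (buy KRW at ask) = KRW 1,030,489,037
KRW 1,030,489,037 × 0.013928 (sell KRW at bid) = MXN 14,352,651.31
MXN 14,352,651.31 × 0.56746 (sell MXN at bid) = NOK 8,144,555.51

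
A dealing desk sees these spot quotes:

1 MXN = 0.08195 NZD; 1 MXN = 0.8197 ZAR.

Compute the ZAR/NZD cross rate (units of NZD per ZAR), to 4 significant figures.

1 ZAR ÷ 0.8197 = 1.21996 MXN
1.21996 MXN × 0.08195 = 0.0999756 NZD

ZAR/NZD = 0.09998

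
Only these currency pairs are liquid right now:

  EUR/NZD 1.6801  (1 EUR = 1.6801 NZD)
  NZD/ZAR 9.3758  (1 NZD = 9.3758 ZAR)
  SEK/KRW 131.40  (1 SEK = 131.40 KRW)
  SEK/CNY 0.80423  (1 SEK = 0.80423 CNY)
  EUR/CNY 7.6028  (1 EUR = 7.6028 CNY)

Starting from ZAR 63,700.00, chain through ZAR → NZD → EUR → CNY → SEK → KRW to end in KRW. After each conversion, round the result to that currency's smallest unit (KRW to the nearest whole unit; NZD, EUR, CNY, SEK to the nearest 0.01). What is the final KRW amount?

ZAR 63,700.00 ÷ 9.3758 = NZD 6,794.09
NZD 6,794.09 ÷ 1.6801 = EUR 4,043.86
EUR 4,043.86 × 7.6028 = CNY 30,744.66
CNY 30,744.66 ÷ 0.80423 = SEK 38,228.69
SEK 38,228.69 × 131.40 = KRW 5,023,250

KRW 5,023,250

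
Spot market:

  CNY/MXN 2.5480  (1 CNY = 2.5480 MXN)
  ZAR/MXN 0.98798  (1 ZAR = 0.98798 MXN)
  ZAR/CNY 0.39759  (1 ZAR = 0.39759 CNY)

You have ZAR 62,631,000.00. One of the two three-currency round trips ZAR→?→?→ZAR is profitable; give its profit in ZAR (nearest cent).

Profit: ZAR 1,589,852.92

Profitable loop is ZAR → CNY → MXN → ZAR:
ZAR 62,631,000.00 × 0.39759 = CNY 24,901,459.29
CNY 24,901,459.29 × 2.5480 = MXN 63,448,918.27
MXN 63,448,918.27 ÷ 0.98798 = ZAR 64,220,852.92
Profit = ZAR 64,220,852.92 − ZAR 62,631,000.00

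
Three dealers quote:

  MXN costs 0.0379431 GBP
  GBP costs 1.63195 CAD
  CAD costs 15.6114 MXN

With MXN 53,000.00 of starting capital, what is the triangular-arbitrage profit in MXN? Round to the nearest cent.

Profit: MXN 1,826.98

Profitable loop is MXN → CAD → GBP → MXN:
MXN 53,000.00 ÷ 15.6114 = CAD 3,394.95
CAD 3,394.95 ÷ 1.63195 = GBP 2,080.31
GBP 2,080.31 ÷ 0.0379431 = MXN 54,826.98
Profit = MXN 54,826.98 − MXN 53,000.00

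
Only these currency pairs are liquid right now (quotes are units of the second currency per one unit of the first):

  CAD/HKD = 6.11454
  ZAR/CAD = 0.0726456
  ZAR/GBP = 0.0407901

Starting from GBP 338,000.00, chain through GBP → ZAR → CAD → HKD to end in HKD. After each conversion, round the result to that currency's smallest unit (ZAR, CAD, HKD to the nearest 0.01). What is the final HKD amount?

GBP 338,000.00 ÷ 0.0407901 = ZAR 8,286,324.38
ZAR 8,286,324.38 × 0.0726456 = CAD 601,965.01
CAD 601,965.01 × 6.11454 = HKD 3,680,739.13

HKD 3,680,739.13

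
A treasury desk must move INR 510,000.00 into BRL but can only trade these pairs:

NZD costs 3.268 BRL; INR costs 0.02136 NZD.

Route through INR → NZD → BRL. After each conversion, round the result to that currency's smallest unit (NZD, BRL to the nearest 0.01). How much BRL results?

INR 510,000.00 × 0.02136 = NZD 10,893.60
NZD 10,893.60 × 3.268 = BRL 35,600.28

BRL 35,600.28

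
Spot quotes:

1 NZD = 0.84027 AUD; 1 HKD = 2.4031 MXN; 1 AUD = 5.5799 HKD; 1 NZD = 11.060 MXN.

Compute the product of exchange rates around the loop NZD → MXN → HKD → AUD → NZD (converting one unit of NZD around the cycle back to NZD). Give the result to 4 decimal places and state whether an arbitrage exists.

Around NZD → MXN → HKD → AUD → NZD: 1 × 11.060 ÷ 2.4031 ÷ 5.5799 ÷ 0.84027 = 0.981608
Product < 1; profitable direction is NZD → AUD → HKD → MXN → NZD.

0.9816 (arbitrage exists)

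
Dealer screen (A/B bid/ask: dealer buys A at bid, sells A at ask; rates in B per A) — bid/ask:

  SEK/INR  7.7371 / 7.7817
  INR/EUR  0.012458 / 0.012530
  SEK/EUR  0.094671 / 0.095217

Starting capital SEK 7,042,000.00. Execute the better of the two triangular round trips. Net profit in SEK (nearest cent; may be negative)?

Net profit: SEK 86,662.65

Best loop SEK → INR → EUR → SEK:
SEK 7,042,000.00 × 7.7371 (sell SEK at bid) = INR 54,484,658.20
INR 54,484,658.20 × 0.012458 (sell INR at bid) = EUR 678,769.87
EUR 678,769.87 ÷ 0.095217 (buy SEK at ask) = SEK 7,128,662.65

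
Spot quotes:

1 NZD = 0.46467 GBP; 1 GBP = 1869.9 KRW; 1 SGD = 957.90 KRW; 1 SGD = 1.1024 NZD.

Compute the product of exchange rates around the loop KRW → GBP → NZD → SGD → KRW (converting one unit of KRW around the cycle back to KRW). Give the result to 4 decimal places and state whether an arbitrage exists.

Around KRW → GBP → NZD → SGD → KRW: 1 ÷ 1869.9 ÷ 0.46467 ÷ 1.1024 × 957.90 = 1.000041
Product ≈ 1 (deviation 0.004%, within rounding noise).

1.0000 (no arbitrage)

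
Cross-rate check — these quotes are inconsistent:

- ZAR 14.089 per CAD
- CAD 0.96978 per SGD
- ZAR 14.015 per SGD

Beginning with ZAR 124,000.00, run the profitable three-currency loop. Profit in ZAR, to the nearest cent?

Profit: ZAR 3,192.47

Profitable loop is ZAR → CAD → SGD → ZAR:
ZAR 124,000.00 ÷ 14.089 = CAD 8,801.19
CAD 8,801.19 ÷ 0.96978 = SGD 9,075.45
SGD 9,075.45 × 14.015 = ZAR 127,192.47
Profit = ZAR 127,192.47 − ZAR 124,000.00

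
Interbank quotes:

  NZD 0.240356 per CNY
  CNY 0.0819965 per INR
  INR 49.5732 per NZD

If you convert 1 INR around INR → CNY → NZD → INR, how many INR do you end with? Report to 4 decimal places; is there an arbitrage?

0.9770 (arbitrage exists)

Around INR → CNY → NZD → INR: 1 × 0.0819965 × 0.240356 × 49.5732 = 0.977006
Product < 1; profitable direction is INR → NZD → CNY → INR.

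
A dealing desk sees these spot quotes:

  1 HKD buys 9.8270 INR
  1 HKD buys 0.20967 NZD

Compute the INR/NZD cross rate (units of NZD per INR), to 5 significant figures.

INR/NZD = 0.021336

1 INR ÷ 9.8270 = 0.10176 HKD
0.10176 HKD × 0.20967 = 0.0213361 NZD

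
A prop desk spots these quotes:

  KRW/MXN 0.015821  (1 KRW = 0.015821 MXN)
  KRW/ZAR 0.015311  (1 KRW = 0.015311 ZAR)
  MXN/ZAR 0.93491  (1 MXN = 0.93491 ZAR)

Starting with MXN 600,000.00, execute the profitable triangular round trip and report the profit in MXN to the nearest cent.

Profitable loop is MXN → KRW → ZAR → MXN:
MXN 600,000.00 ÷ 0.015821 = KRW 37,924,278
KRW 37,924,278 × 0.015311 = ZAR 580,658.62
ZAR 580,658.62 ÷ 0.93491 = MXN 621,085.04
Profit = MXN 621,085.04 − MXN 600,000.00

Profit: MXN 21,085.04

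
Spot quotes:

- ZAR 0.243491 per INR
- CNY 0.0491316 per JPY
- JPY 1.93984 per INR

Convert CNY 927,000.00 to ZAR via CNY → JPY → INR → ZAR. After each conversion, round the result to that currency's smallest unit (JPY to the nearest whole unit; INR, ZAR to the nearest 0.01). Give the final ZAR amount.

CNY 927,000.00 ÷ 0.0491316 = JPY 18,867,694
JPY 18,867,694 ÷ 1.93984 = INR 9,726,417.64
INR 9,726,417.64 × 0.243491 = ZAR 2,368,295.16

ZAR 2,368,295.16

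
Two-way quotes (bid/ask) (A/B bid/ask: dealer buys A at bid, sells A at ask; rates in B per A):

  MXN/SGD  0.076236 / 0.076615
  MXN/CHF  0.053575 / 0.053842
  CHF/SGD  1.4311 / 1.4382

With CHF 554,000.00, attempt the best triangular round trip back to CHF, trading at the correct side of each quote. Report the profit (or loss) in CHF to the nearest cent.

Best loop CHF → SGD → MXN → CHF:
CHF 554,000.00 × 1.4311 (sell CHF at bid) = SGD 792,829.40
SGD 792,829.40 ÷ 0.076615 (buy MXN at ask) = MXN 10,348,226.85
MXN 10,348,226.85 × 0.053575 (sell MXN at bid) = CHF 554,406.25

Net profit: CHF 406.25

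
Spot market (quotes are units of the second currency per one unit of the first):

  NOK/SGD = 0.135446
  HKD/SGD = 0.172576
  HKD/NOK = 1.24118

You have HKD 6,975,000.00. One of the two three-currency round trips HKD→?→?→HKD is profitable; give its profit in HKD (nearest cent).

Profitable loop is HKD → SGD → NOK → HKD:
HKD 6,975,000.00 × 0.172576 = SGD 1,203,717.60
SGD 1,203,717.60 ÷ 0.135446 = NOK 8,887,066.43
NOK 8,887,066.43 ÷ 1.24118 = HKD 7,160,175.34
Profit = HKD 7,160,175.34 − HKD 6,975,000.00

Profit: HKD 185,175.34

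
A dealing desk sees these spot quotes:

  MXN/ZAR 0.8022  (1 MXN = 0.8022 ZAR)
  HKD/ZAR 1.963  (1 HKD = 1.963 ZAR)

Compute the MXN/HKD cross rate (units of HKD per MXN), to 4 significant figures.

MXN/HKD = 0.4087

1 MXN × 0.8022 = 0.8022 ZAR
0.8022 ZAR ÷ 1.963 = 0.40866 HKD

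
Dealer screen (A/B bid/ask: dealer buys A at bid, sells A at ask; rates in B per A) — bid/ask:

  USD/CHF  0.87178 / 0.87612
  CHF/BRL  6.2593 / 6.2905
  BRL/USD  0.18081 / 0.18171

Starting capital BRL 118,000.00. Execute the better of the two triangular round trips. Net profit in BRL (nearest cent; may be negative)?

Best loop BRL → CHF → USD → BRL:
BRL 118,000.00 ÷ 6.2905 (buy CHF at ask) = CHF 18,758.45
CHF 18,758.45 ÷ 0.87612 (buy USD at ask) = USD 21,410.82
USD 21,410.82 ÷ 0.18171 (buy BRL at ask) = BRL 117,829.60

Net result: BRL -170.40 (no profitable arbitrage after spreads)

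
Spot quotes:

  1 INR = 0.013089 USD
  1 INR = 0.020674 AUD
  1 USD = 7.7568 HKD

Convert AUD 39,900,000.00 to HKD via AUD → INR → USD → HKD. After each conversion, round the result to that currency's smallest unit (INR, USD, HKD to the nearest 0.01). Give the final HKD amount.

AUD 39,900,000.00 ÷ 0.020674 = INR 1,929,960,336.65
INR 1,929,960,336.65 × 0.013089 = USD 25,261,250.85
USD 25,261,250.85 × 7.7568 = HKD 195,946,470.59

HKD 195,946,470.59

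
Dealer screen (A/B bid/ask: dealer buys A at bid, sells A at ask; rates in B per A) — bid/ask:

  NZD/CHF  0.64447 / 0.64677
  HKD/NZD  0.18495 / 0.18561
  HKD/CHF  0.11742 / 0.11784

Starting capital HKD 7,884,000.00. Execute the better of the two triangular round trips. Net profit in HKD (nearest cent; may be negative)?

Net profit: HKD 90,637.00

Best loop HKD → NZD → CHF → HKD:
HKD 7,884,000.00 × 0.18495 (sell HKD at bid) = NZD 1,458,145.80
NZD 1,458,145.80 × 0.64447 (sell NZD at bid) = CHF 939,731.22
CHF 939,731.22 ÷ 0.11784 (buy HKD at ask) = HKD 7,974,637.00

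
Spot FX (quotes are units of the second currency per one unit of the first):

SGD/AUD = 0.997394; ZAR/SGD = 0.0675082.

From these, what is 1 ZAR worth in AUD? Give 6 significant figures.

ZAR/AUD = 0.0673323

1 ZAR × 0.0675082 = 0.0675082 SGD
0.0675082 SGD × 0.997394 = 0.0673323 AUD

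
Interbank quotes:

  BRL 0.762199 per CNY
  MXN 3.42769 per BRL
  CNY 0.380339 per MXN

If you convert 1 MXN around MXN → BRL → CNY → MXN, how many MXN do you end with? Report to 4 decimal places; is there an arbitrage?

1.0064 (arbitrage exists)

Around MXN → BRL → CNY → MXN: 1 ÷ 3.42769 ÷ 0.762199 ÷ 0.380339 = 1.006374
Product > 1; profitable direction is MXN → BRL → CNY → MXN.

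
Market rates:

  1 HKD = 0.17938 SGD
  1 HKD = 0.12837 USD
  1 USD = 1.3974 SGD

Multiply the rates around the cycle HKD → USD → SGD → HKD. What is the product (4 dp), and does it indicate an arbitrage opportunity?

1.0000 (no arbitrage)

Around HKD → USD → SGD → HKD: 1 × 0.12837 × 1.3974 ÷ 0.17938 = 1.000024
Product ≈ 1 (deviation 0.002%, within rounding noise).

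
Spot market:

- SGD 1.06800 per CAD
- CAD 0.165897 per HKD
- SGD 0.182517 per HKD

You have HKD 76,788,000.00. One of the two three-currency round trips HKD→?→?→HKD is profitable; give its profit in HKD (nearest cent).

Profit: HKD 2,313,895.90

Profitable loop is HKD → SGD → CAD → HKD:
HKD 76,788,000.00 × 0.182517 = SGD 14,015,115.40
SGD 14,015,115.40 ÷ 1.06800 = CAD 13,122,767.22
CAD 13,122,767.22 ÷ 0.165897 = HKD 79,101,895.90
Profit = HKD 79,101,895.90 − HKD 76,788,000.00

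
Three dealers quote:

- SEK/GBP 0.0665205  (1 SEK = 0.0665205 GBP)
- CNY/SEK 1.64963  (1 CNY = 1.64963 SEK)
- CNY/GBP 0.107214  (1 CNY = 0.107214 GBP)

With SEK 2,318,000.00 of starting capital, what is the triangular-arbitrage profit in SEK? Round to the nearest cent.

Profit: SEK 54,487.78

Profitable loop is SEK → GBP → CNY → SEK:
SEK 2,318,000.00 × 0.0665205 = GBP 154,194.52
GBP 154,194.52 ÷ 0.107214 = CNY 1,438,193.88
CNY 1,438,193.88 × 1.64963 = SEK 2,372,487.78
Profit = SEK 2,372,487.78 − SEK 2,318,000.00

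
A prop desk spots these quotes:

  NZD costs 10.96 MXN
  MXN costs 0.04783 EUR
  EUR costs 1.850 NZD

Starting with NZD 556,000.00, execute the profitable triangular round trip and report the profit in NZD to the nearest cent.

Profitable loop is NZD → EUR → MXN → NZD:
NZD 556,000.00 ÷ 1.850 = EUR 300,540.54
EUR 300,540.54 ÷ 0.04783 = MXN 6,283,515.38
MXN 6,283,515.38 ÷ 10.96 = NZD 573,313.45
Profit = NZD 573,313.45 − NZD 556,000.00

Profit: NZD 17,313.45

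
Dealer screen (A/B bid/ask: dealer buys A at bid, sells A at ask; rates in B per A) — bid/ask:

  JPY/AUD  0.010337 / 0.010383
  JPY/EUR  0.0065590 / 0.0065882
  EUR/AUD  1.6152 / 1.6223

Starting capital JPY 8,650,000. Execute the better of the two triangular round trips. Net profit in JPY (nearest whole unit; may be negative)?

Best loop JPY → EUR → AUD → JPY:
JPY 8,650,000 × 0.0065590 (sell JPY at bid) = EUR 56,735.35
EUR 56,735.35 × 1.6152 (sell EUR at bid) = AUD 91,638.94
AUD 91,638.94 ÷ 0.010383 (buy JPY at ask) = JPY 8,825,863

Net profit: JPY 175,863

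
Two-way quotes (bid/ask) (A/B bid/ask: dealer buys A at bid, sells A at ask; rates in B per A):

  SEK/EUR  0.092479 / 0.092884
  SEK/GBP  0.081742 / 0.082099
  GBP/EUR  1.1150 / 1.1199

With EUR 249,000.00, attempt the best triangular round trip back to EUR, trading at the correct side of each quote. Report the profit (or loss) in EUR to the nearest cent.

Net profit: EUR 1,452.49

Best loop EUR → GBP → SEK → EUR:
EUR 249,000.00 ÷ 1.1199 (buy GBP at ask) = GBP 222,341.28
GBP 222,341.28 ÷ 0.082099 (buy SEK at ask) = SEK 2,708,209.36
SEK 2,708,209.36 × 0.092479 (sell SEK at bid) = EUR 250,452.49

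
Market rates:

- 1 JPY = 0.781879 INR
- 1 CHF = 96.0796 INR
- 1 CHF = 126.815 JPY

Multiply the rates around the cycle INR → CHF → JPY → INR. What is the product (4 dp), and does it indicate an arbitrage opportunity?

1.0320 (arbitrage exists)

Around INR → CHF → JPY → INR: 1 ÷ 96.0796 × 126.815 × 0.781879 = 1.031998
Product > 1; profitable direction is INR → CHF → JPY → INR.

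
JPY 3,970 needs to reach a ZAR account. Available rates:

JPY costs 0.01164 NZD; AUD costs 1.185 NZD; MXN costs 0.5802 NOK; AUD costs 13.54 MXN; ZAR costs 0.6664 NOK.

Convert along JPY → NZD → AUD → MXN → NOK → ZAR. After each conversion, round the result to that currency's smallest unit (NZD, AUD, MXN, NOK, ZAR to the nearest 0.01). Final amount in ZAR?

ZAR 459.75

JPY 3,970 × 0.01164 = NZD 46.21
NZD 46.21 ÷ 1.185 = AUD 39.00
AUD 39.00 × 13.54 = MXN 528.06
MXN 528.06 × 0.5802 = NOK 306.38
NOK 306.38 ÷ 0.6664 = ZAR 459.75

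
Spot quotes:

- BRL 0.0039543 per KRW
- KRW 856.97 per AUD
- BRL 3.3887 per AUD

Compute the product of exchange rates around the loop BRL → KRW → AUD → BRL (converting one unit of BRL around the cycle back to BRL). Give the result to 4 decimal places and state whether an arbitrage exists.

Around BRL → KRW → AUD → BRL: 1 ÷ 0.0039543 ÷ 856.97 × 3.3887 = 0.999995
Product ≈ 1 (deviation 0.000%, within rounding noise).

1.0000 (no arbitrage)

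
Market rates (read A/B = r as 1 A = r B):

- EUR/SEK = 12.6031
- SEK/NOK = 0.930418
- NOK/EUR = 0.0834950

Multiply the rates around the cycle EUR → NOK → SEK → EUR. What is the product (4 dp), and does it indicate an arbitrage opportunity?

Around EUR → NOK → SEK → EUR: 1 ÷ 0.0834950 ÷ 0.930418 ÷ 12.6031 = 1.021372
Product > 1; profitable direction is EUR → NOK → SEK → EUR.

1.0214 (arbitrage exists)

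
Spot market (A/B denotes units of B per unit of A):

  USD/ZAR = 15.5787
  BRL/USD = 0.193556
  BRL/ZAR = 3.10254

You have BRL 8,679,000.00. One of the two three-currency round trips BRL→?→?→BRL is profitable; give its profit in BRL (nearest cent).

Profitable loop is BRL → ZAR → USD → BRL:
BRL 8,679,000.00 × 3.10254 = ZAR 26,926,944.66
ZAR 26,926,944.66 ÷ 15.5787 = USD 1,728,446.19
USD 1,728,446.19 ÷ 0.193556 = BRL 8,929,954.07
Profit = BRL 8,929,954.07 − BRL 8,679,000.00

Profit: BRL 250,954.07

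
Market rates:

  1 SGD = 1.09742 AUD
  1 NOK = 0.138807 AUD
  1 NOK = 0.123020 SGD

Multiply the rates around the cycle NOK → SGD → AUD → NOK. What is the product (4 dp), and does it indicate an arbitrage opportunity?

0.9726 (arbitrage exists)

Around NOK → SGD → AUD → NOK: 1 × 0.123020 × 1.09742 ÷ 0.138807 = 0.972607
Product < 1; profitable direction is NOK → AUD → SGD → NOK.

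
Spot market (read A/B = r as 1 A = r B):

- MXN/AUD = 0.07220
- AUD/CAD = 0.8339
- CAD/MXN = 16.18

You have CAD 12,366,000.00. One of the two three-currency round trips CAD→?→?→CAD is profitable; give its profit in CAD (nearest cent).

Profit: CAD 328,030.97

Profitable loop is CAD → AUD → MXN → CAD:
CAD 12,366,000.00 ÷ 0.8339 = AUD 14,829,116.20
AUD 14,829,116.20 ÷ 0.07220 = MXN 205,389,421.07
MXN 205,389,421.07 ÷ 16.18 = CAD 12,694,030.97
Profit = CAD 12,694,030.97 − CAD 12,366,000.00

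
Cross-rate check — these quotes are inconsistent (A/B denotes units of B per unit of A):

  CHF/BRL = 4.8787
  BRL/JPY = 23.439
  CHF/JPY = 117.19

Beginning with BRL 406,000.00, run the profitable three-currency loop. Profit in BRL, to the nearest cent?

Profitable loop is BRL → CHF → JPY → BRL:
BRL 406,000.00 ÷ 4.8787 = CHF 83,218.89
CHF 83,218.89 × 117.19 = JPY 9,752,422
JPY 9,752,422 ÷ 23.439 = BRL 416,076.70
Profit = BRL 416,076.70 − BRL 406,000.00

Profit: BRL 10,076.70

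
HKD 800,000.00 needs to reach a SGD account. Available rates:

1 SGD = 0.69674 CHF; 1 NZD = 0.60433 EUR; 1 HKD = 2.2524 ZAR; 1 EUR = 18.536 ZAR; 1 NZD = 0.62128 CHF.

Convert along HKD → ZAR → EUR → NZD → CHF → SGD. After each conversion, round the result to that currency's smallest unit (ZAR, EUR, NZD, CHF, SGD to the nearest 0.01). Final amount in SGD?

SGD 143,437.25

HKD 800,000.00 × 2.2524 = ZAR 1,801,920.00
ZAR 1,801,920.00 ÷ 18.536 = EUR 97,211.91
EUR 97,211.91 ÷ 0.60433 = NZD 160,858.98
NZD 160,858.98 × 0.62128 = CHF 99,938.47
CHF 99,938.47 ÷ 0.69674 = SGD 143,437.25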